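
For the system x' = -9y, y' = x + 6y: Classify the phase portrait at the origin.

unstable improper node

A = [[0,-9],[1,6]]; det(A-λI) = λ^2 - 6λ + 9.
repeated λ = 3 with a single eigenvector.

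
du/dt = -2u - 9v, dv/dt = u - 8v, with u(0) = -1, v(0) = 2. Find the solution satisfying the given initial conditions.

u(t) = -21te^(-5t) - e^(-5t), v(t) = -7te^(-5t) + 2e^(-5t)

Coefficient matrix A = [[-2, -9], [1, -8]].
Characteristic polynomial det(A - λI) = λ^2 + 10λ + 25 = 0.
Single eigenvalue λ = -5 with algebraic multiplicity 2.
Eigenvector v = (-3,-1); generalized eigenvector w with (A-λI)w=v is (-1,0).
General solution: e^(-5t)[K_1·v + K_2·(t·v + w)].
Applying u(0)=-1, v(0)=2 gives K_1=-2, K_2=7.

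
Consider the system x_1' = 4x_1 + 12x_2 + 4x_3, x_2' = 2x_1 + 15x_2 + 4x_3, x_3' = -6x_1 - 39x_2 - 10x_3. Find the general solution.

Coefficient matrix A = [[4, 12, 4], [2, 15, 4], [-6, -39, -10]].
det(A - λI) = 0 gives eigenvalues λ = 4, 3, 2.
For λ=4: eigenvector (1,2,-6).
For λ=3: eigenvector (0,1,-3).
For λ=2: eigenvector (-2,0,1).
General solution: C_1e^(4t)(1,2,-6) + C_2e^(3t)(0,1,-3) + C_3e^(2t)(-2,0,1).

x_1(t) = C_1e^(4t) - 2C_3e^(2t), x_2(t) = 2C_1e^(4t) + C_2e^(3t), x_3(t) = -6C_1e^(4t) - 3C_2e^(3t) + C_3e^(2t)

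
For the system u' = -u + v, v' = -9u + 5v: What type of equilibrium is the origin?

unstable improper node

A = [[-1,1],[-9,5]]; det(A-λI) = λ^2 - 4λ + 4.
repeated λ = 2 with a single eigenvector.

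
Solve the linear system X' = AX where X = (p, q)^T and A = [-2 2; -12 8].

p(t) = -C_1e^(4t) - C_2e^(2t), q(t) = -3C_1e^(4t) - 2C_2e^(2t)

Coefficient matrix A = [[-2, 2], [-12, 8]].
Characteristic polynomial det(A - λI) = λ^2 - 6λ + 8 = 0.
Eigenvalues λ = 4, 2.
For λ=4: (A-λI) row 1 is [-6, 2], so an eigenvector is (-1, -3).
For λ=2: (A-λI) row 1 is [-4, 2], so an eigenvector is (-1, -2).
General solution: C_1e^(4t)(-1,-3) + C_2e^(2t)(-1,-2).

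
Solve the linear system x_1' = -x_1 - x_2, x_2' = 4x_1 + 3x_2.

Coefficient matrix A = [[-1, -1], [4, 3]].
Characteristic polynomial det(A - λI) = λ^2 - 2λ + 1 = 0.
Single eigenvalue λ = 1 with algebraic multiplicity 2.
Eigenvector v = (1,-2); generalized eigenvector w with (A-λI)w=v is (-1,1).
General solution: e^(t)[K_1·v + K_2·(t·v + w)].

x_1(t) = K_1e^(t) + K_2te^(t) - K_2e^(t), x_2(t) = -2K_1e^(t) - 2K_2te^(t) + K_2e^(t)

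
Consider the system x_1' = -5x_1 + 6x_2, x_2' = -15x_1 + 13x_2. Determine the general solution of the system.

Coefficient matrix A = [[-5, 6], [-15, 13]].
Characteristic polynomial det(A - λI) = λ^2 - 8λ + 25 = 0.
Eigenvalues λ = 4 ± 3i (complex conjugate pair).
For λ=4+3i: an eigenvector is (1,2) - i(1,1) = (1 - i, 2 - i).
A real fundamental pair from Re and Im of e^((4+3i)t)v: X_1 = e^(4t)(cos(3t)·(1,2) + sin(3t)·(1,1)), X_2 = e^(4t)(sin(3t)·(1,2) - cos(3t)·(1,1)).
General solution: C_1X_1 + C_2X_2.

x_1(t) = C_1e^(4t)sin(3t) + C_1e^(4t)cos(3t) + C_2e^(4t)sin(3t) - C_2e^(4t)cos(3t), x_2(t) = C_1e^(4t)sin(3t) + 2C_1e^(4t)cos(3t) + 2C_2e^(4t)sin(3t) - C_2e^(4t)cos(3t)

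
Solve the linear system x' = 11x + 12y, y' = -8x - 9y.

Coefficient matrix A = [[11, 12], [-8, -9]].
Characteristic polynomial det(A - λI) = λ^2 - 2λ - 3 = 0.
Eigenvalues λ = -1, 3.
For λ=-1: (A-λI) row 1 is [12, 12], so an eigenvector is (1, -1).
For λ=3: (A-λI) row 1 is [8, 12], so an eigenvector is (3, -2).
General solution: C_1e^(-t)(1,-1) + C_2e^(3t)(3,-2).

x(t) = C_1e^(-t) + 3C_2e^(3t), y(t) = -C_1e^(-t) - 2C_2e^(3t)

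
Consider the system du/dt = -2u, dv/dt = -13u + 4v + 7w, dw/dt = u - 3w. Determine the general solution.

u(t) = K_2e^(-2t), v(t) = K_1e^(4t) + K_2e^(-2t) - K_3e^(-3t), w(t) = K_2e^(-2t) + K_3e^(-3t)

Coefficient matrix A = [[-2, 0, 0], [-13, 4, 7], [1, 0, -3]].
det(A - λI) = 0 gives eigenvalues λ = 4, -2, -3.
For λ=4: eigenvector (0,1,0).
For λ=-2: eigenvector (1,1,1).
For λ=-3: eigenvector (0,-1,1).
General solution: K_1e^(4t)(0,1,0) + K_2e^(-2t)(1,1,1) + K_3e^(-3t)(0,-1,1).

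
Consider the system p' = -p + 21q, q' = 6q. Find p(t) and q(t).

p(t) = C_1e^(-t) - 3C_2e^(6t), q(t) = -C_2e^(6t)

Coefficient matrix A = [[-1, 21], [0, 6]].
Characteristic polynomial det(A - λI) = λ^2 - 5λ - 6 = 0.
Eigenvalues λ = -1, 6.
For λ=-1: (A-λI) row 1 is [0, 21], so an eigenvector is (1, 0).
For λ=6: (A-λI) row 1 is [-7, 21], so an eigenvector is (-3, -1).
General solution: C_1e^(-t)(1,0) + C_2e^(6t)(-3,-1).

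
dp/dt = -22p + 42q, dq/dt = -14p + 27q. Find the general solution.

p(t) = 2K_1e^(-t) + 3K_2e^(6t), q(t) = K_1e^(-t) + 2K_2e^(6t)

Coefficient matrix A = [[-22, 42], [-14, 27]].
Characteristic polynomial det(A - λI) = λ^2 - 5λ - 6 = 0.
Eigenvalues λ = -1, 6.
For λ=-1: (A-λI) row 1 is [-21, 42], so an eigenvector is (2, 1).
For λ=6: (A-λI) row 1 is [-28, 42], so an eigenvector is (3, 2).
General solution: K_1e^(-t)(2,1) + K_2e^(6t)(3,2).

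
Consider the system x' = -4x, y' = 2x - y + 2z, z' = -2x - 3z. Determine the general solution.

x(t) = C_3e^(-4t), y(t) = C_1e^(-t) + C_2e^(-3t) - 2C_3e^(-4t), z(t) = -C_2e^(-3t) + 2C_3e^(-4t)

Coefficient matrix A = [[-4, 0, 0], [2, -1, 2], [-2, 0, -3]].
det(A - λI) = 0 gives eigenvalues λ = -1, -3, -4.
For λ=-1: eigenvector (0,1,0).
For λ=-3: eigenvector (0,1,-1).
For λ=-4: eigenvector (1,-2,2).
General solution: C_1e^(-t)(0,1,0) + C_2e^(-3t)(0,1,-1) + C_3e^(-4t)(1,-2,2).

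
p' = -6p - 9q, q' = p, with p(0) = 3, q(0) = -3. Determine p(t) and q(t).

Coefficient matrix A = [[-6, -9], [1, 0]].
Characteristic polynomial det(A - λI) = λ^2 + 6λ + 9 = 0.
Single eigenvalue λ = -3 with algebraic multiplicity 2.
Eigenvector v = (3,-1); generalized eigenvector w with (A-λI)w=v is (-1,0).
General solution: e^(-3t)[C_1·v + C_2·(t·v + w)].
Applying p(0)=3, q(0)=-3 gives C_1=3, C_2=6.

p(t) = 18te^(-3t) + 3e^(-3t), q(t) = -6te^(-3t) - 3e^(-3t)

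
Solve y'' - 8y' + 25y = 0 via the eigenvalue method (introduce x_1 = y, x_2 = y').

Let x_1 = y, x_2 = y'. Then x_1' = x_2 and x_2' = -25x_1 + 8x_2.
A = [[0,1],[-25,8]]; det(A-λI) = λ^2 - 8λ + 25.
Eigenvalues λ = 4 ± 3i.

y(t) = c_1e^(4t)cos(3t) + c_2e^(4t)sin(3t)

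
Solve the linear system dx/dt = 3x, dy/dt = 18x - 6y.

Coefficient matrix A = [[3, 0], [18, -6]].
Characteristic polynomial det(A - λI) = λ^2 + 3λ - 18 = 0.
Eigenvalues λ = -6, 3.
For λ=-6: (A-λI) row 1 is [9, 0], so an eigenvector is (0, 1).
For λ=3: (A-λI) row 2 is [18, -9], so an eigenvector is (1, 2).
General solution: K_1e^(-6t)(0,1) + K_2e^(3t)(1,2).

x(t) = K_2e^(3t), y(t) = K_1e^(-6t) + 2K_2e^(3t)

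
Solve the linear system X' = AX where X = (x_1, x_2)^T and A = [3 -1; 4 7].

x_1(t) = c_1e^(5t) + c_2te^(5t) + c_2e^(5t), x_2(t) = -2c_1e^(5t) - 2c_2te^(5t) - 3c_2e^(5t)

Coefficient matrix A = [[3, -1], [4, 7]].
Characteristic polynomial det(A - λI) = λ^2 - 10λ + 25 = 0.
Single eigenvalue λ = 5 with algebraic multiplicity 2.
Eigenvector v = (1,-2); generalized eigenvector w with (A-λI)w=v is (1,-3).
General solution: e^(5t)[c_1·v + c_2·(t·v + w)].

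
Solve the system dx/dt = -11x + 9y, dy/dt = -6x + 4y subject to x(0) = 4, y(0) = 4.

Coefficient matrix A = [[-11, 9], [-6, 4]].
Characteristic polynomial det(A - λI) = λ^2 + 7λ + 10 = 0.
Eigenvalues λ = -2, -5.
For λ=-2: (A-λI) row 1 is [-9, 9], so an eigenvector is (-1, -1).
For λ=-5: (A-λI) row 1 is [-6, 9], so an eigenvector is (-3, -2).
General solution: C_1e^(-2t)(-1,-1) + C_2e^(-5t)(-3,-2).
Applying x(0)=4, y(0)=4 gives C_1=-4, C_2=0.

x(t) = 4e^(-2t), y(t) = 4e^(-2t)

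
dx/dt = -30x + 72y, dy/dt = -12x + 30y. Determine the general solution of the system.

Coefficient matrix A = [[-30, 72], [-12, 30]].
Characteristic polynomial det(A - λI) = λ^2 - 36 = 0.
Eigenvalues λ = -6, 6.
For λ=-6: (A-λI) row 1 is [-24, 72], so an eigenvector is (-3, -1).
For λ=6: (A-λI) row 1 is [-36, 72], so an eigenvector is (2, 1).
General solution: C_1e^(-6t)(-3,-1) + C_2e^(6t)(2,1).

x(t) = -3C_1e^(-6t) + 2C_2e^(6t), y(t) = -C_1e^(-6t) + C_2e^(6t)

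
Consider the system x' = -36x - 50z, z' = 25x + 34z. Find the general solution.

x(t) = c_1e^(-t)sin(5t) - 3c_1e^(-t)cos(5t) - 3c_2e^(-t)sin(5t) - c_2e^(-t)cos(5t), z(t) = -c_1e^(-t)sin(5t) + 2c_1e^(-t)cos(5t) + 2c_2e^(-t)sin(5t) + c_2e^(-t)cos(5t)

Coefficient matrix A = [[-36, -50], [25, 34]].
Characteristic polynomial det(A - λI) = λ^2 + 2λ + 26 = 0.
Eigenvalues λ = -1 ± 5i (complex conjugate pair).
For λ=-1+5i: an eigenvector is (-3,2) - i(1,-1) = (-3 - i, 2 + i).
A real fundamental pair from Re and Im of e^((-1+5i)t)v: X_1 = e^(-t)(cos(5t)·(-3,2) + sin(5t)·(1,-1)), X_2 = e^(-t)(sin(5t)·(-3,2) - cos(5t)·(1,-1)).
General solution: c_1X_1 + c_2X_2.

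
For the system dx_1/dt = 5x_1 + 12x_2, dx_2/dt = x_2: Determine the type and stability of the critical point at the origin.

A = [[5,12],[0,1]]; det(A-λI) = λ^2 - 6λ + 5.
λ = 5, 1: both positive.

unstable node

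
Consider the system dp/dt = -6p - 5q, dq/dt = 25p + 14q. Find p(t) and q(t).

Coefficient matrix A = [[-6, -5], [25, 14]].
Characteristic polynomial det(A - λI) = λ^2 - 8λ + 41 = 0.
Eigenvalues λ = 4 ± 5i (complex conjugate pair).
For λ=4+5i: an eigenvector is (0,-1) - i(1,-2) = (0 - i, -1 + 2i).
A real fundamental pair from Re and Im of e^((4+5i)t)v: X_1 = e^(4t)(cos(5t)·(0,-1) + sin(5t)·(1,-2)), X_2 = e^(4t)(sin(5t)·(0,-1) - cos(5t)·(1,-2)).
General solution: C_1X_1 + C_2X_2.

p(t) = C_1e^(4t)sin(5t) - C_2e^(4t)cos(5t), q(t) = -2C_1e^(4t)sin(5t) - C_1e^(4t)cos(5t) - C_2e^(4t)sin(5t) + 2C_2e^(4t)cos(5t)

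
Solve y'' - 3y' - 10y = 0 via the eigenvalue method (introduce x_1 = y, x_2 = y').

y(t) = c_1e^(5t) + c_2e^(-2t)

Let x_1 = y, x_2 = y'. Then x_1' = x_2 and x_2' = 10x_1 + 3x_2.
A = [[0,1],[10,3]]; det(A-λI) = λ^2 - 3λ - 10.
Eigenvalues λ = 5, -2 with eigenvectors (1,5), (1,-2).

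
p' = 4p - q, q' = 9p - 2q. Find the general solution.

Coefficient matrix A = [[4, -1], [9, -2]].
Characteristic polynomial det(A - λI) = λ^2 - 2λ + 1 = 0.
Single eigenvalue λ = 1 with algebraic multiplicity 2.
Eigenvector v = (-1,-3); generalized eigenvector w with (A-λI)w=v is (-1,-2).
General solution: e^(t)[K_1·v + K_2·(t·v + w)].

p(t) = -K_1e^(t) - K_2te^(t) - K_2e^(t), q(t) = -3K_1e^(t) - 3K_2te^(t) - 2K_2e^(t)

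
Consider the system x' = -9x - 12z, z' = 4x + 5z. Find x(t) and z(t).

Coefficient matrix A = [[-9, -12], [4, 5]].
Characteristic polynomial det(A - λI) = λ^2 + 4λ + 3 = 0.
Eigenvalues λ = -1, -3.
For λ=-1: (A-λI) row 1 is [-8, -12], so an eigenvector is (3, -2).
For λ=-3: (A-λI) row 1 is [-6, -12], so an eigenvector is (2, -1).
General solution: c_1e^(-t)(3,-2) + c_2e^(-3t)(2,-1).

x(t) = 3c_1e^(-t) + 2c_2e^(-3t), z(t) = -2c_1e^(-t) - c_2e^(-3t)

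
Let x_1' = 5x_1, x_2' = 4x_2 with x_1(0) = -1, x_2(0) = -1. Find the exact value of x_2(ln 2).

-16

A = [[5,0],[0,4]]; eigenvalues λ = 4, 5.
Eigenvectors: (0,-1) for λ=4, (1,0) for λ=5.
From the initial condition, c_1 = 1, c_2 = -1.
x_2(ln 2) = (1)(2^4)(-1) + (-1)(2^5)(0) = -16.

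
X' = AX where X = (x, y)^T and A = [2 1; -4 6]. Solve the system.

Coefficient matrix A = [[2, 1], [-4, 6]].
Characteristic polynomial det(A - λI) = λ^2 - 8λ + 16 = 0.
Single eigenvalue λ = 4 with algebraic multiplicity 2.
Eigenvector v = (1,2); generalized eigenvector w with (A-λI)w=v is (-2,-3).
General solution: e^(4t)[K_1·v + K_2·(t·v + w)].

x(t) = K_1e^(4t) + K_2te^(4t) - 2K_2e^(4t), y(t) = 2K_1e^(4t) + 2K_2te^(4t) - 3K_2e^(4t)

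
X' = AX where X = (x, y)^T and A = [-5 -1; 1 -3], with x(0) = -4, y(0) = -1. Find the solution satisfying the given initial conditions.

Coefficient matrix A = [[-5, -1], [1, -3]].
Characteristic polynomial det(A - λI) = λ^2 + 8λ + 16 = 0.
Single eigenvalue λ = -4 with algebraic multiplicity 2.
Eigenvector v = (1,-1); generalized eigenvector w with (A-λI)w=v is (-1,0).
General solution: e^(-4t)[C_1·v + C_2·(t·v + w)].
Applying x(0)=-4, y(0)=-1 gives C_1=1, C_2=5.

x(t) = 5te^(-4t) - 4e^(-4t), y(t) = -5te^(-4t) - e^(-4t)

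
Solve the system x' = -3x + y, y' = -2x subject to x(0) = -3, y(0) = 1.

x(t) = 4e^(-t) - 7e^(-2t), y(t) = 8e^(-t) - 7e^(-2t)

Coefficient matrix A = [[-3, 1], [-2, 0]].
Characteristic polynomial det(A - λI) = λ^2 + 3λ + 2 = 0.
Eigenvalues λ = -2, -1.
For λ=-2: (A-λI) row 1 is [-1, 1], so an eigenvector is (-1, -1).
For λ=-1: (A-λI) row 1 is [-2, 1], so an eigenvector is (1, 2).
General solution: C_1e^(-2t)(-1,-1) + C_2e^(-t)(1,2).
Applying x(0)=-3, y(0)=1 gives C_1=7, C_2=4.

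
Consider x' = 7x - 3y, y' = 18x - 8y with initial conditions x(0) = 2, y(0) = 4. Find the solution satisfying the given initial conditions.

Coefficient matrix A = [[7, -3], [18, -8]].
Characteristic polynomial det(A - λI) = λ^2 + λ - 2 = 0.
Eigenvalues λ = -2, 1.
For λ=-2: (A-λI) row 1 is [9, -3], so an eigenvector is (-1, -3).
For λ=1: (A-λI) row 1 is [6, -3], so an eigenvector is (1, 2).
General solution: c_1e^(-2t)(-1,-3) + c_2e^(t)(1,2).
Applying x(0)=2, y(0)=4 gives c_1=0, c_2=2.

x(t) = 2e^(t), y(t) = 4e^(t)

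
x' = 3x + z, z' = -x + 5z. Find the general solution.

x(t) = C_1e^(4t) + C_2te^(4t) - C_2e^(4t), z(t) = C_1e^(4t) + C_2te^(4t)

Coefficient matrix A = [[3, 1], [-1, 5]].
Characteristic polynomial det(A - λI) = λ^2 - 8λ + 16 = 0.
Single eigenvalue λ = 4 with algebraic multiplicity 2.
Eigenvector v = (1,1); generalized eigenvector w with (A-λI)w=v is (-1,0).
General solution: e^(4t)[C_1·v + C_2·(t·v + w)].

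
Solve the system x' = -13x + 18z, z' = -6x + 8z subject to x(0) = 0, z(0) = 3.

x(t) = 18e^(-t) - 18e^(-4t), z(t) = 12e^(-t) - 9e^(-4t)

Coefficient matrix A = [[-13, 18], [-6, 8]].
Characteristic polynomial det(A - λI) = λ^2 + 5λ + 4 = 0.
Eigenvalues λ = -1, -4.
For λ=-1: (A-λI) row 1 is [-12, 18], so an eigenvector is (3, 2).
For λ=-4: (A-λI) row 1 is [-9, 18], so an eigenvector is (-2, -1).
General solution: C_1e^(-t)(3,2) + C_2e^(-4t)(-2,-1).
Applying x(0)=0, z(0)=3 gives C_1=6, C_2=9.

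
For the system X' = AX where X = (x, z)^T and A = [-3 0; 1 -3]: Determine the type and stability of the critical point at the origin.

stable improper node

A = [[-3,0],[1,-3]]; det(A-λI) = λ^2 + 6λ + 9.
repeated λ = -3 with a single eigenvector.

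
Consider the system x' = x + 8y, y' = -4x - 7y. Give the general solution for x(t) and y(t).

Coefficient matrix A = [[1, 8], [-4, -7]].
Characteristic polynomial det(A - λI) = λ^2 + 6λ + 25 = 0.
Eigenvalues λ = -3 ± 4i (complex conjugate pair).
For λ=-3+4i: an eigenvector is (-1,1) - i(1,0) = (-1 - i, 1).
A real fundamental pair from Re and Im of e^((-3+4i)t)v: X_1 = e^(-3t)(cos(4t)·(-1,1) + sin(4t)·(1,0)), X_2 = e^(-3t)(sin(4t)·(-1,1) - cos(4t)·(1,0)).
General solution: K_1X_1 + K_2X_2.

x(t) = K_1e^(-3t)sin(4t) - K_1e^(-3t)cos(4t) - K_2e^(-3t)sin(4t) - K_2e^(-3t)cos(4t), y(t) = K_1e^(-3t)cos(4t) + K_2e^(-3t)sin(4t)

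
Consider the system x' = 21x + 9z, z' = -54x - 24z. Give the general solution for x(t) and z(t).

x(t) = c_1e^(3t) + c_2e^(-6t), z(t) = -2c_1e^(3t) - 3c_2e^(-6t)

Coefficient matrix A = [[21, 9], [-54, -24]].
Characteristic polynomial det(A - λI) = λ^2 + 3λ - 18 = 0.
Eigenvalues λ = 3, -6.
For λ=3: (A-λI) row 1 is [18, 9], so an eigenvector is (1, -2).
For λ=-6: (A-λI) row 1 is [27, 9], so an eigenvector is (1, -3).
General solution: c_1e^(3t)(1,-2) + c_2e^(-6t)(1,-3).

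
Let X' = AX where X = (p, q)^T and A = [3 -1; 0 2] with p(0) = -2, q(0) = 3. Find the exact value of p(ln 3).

A = [[3,-1],[0,2]]; eigenvalues λ = 3, 2.
Eigenvectors: (-1,0) for λ=3, (1,1) for λ=2.
From the initial condition, c_1 = 5, c_2 = 3.
p(ln 3) = (5)(3^3)(-1) + (3)(3^2)(1) = -108.

-108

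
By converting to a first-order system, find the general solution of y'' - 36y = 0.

Let x_1 = y, x_2 = y'. Then x_1' = x_2 and x_2' = 36x_1.
A = [[0,1],[36,0]]; det(A-λI) = λ^2 - 36.
Eigenvalues λ = -6, 6 with eigenvectors (1,-6), (1,6).

y(t) = c_1e^(-6t) + c_2e^(6t)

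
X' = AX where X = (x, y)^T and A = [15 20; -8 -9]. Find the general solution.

Coefficient matrix A = [[15, 20], [-8, -9]].
Characteristic polynomial det(A - λI) = λ^2 - 6λ + 25 = 0.
Eigenvalues λ = 3 ± 4i (complex conjugate pair).
For λ=3+4i: an eigenvector is (-1,1) - i(2,-1) = (-1 - 2i, 1 + i).
A real fundamental pair from Re and Im of e^((3+4i)t)v: X_1 = e^(3t)(cos(4t)·(-1,1) + sin(4t)·(2,-1)), X_2 = e^(3t)(sin(4t)·(-1,1) - cos(4t)·(2,-1)).
General solution: c_1X_1 + c_2X_2.

x(t) = 2c_1e^(3t)sin(4t) - c_1e^(3t)cos(4t) - c_2e^(3t)sin(4t) - 2c_2e^(3t)cos(4t), y(t) = -c_1e^(3t)sin(4t) + c_1e^(3t)cos(4t) + c_2e^(3t)sin(4t) + c_2e^(3t)cos(4t)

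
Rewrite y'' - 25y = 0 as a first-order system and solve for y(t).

y(t) = C_1e^(5t) + C_2e^(-5t)

Let x_1 = y, x_2 = y'. Then x_1' = x_2 and x_2' = 25x_1.
A = [[0,1],[25,0]]; det(A-λI) = λ^2 - 25.
Eigenvalues λ = 5, -5 with eigenvectors (1,5), (1,-5).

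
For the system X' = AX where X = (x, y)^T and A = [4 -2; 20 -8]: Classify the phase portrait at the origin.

stable spiral

A = [[4,-2],[20,-8]]; det(A-λI) = λ^2 + 4λ + 8.
λ = -2 ± 2i: negative real part.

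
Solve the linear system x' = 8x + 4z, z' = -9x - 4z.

x(t) = 2K_1e^(2t) + 2K_2te^(2t) + K_2e^(2t), z(t) = -3K_1e^(2t) - 3K_2te^(2t) - K_2e^(2t)

Coefficient matrix A = [[8, 4], [-9, -4]].
Characteristic polynomial det(A - λI) = λ^2 - 4λ + 4 = 0.
Single eigenvalue λ = 2 with algebraic multiplicity 2.
Eigenvector v = (2,-3); generalized eigenvector w with (A-λI)w=v is (1,-1).
General solution: e^(2t)[K_1·v + K_2·(t·v + w)].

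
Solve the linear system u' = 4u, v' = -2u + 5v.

u(t) = C_1e^(4t), v(t) = 2C_1e^(4t) + C_2e^(5t)

Coefficient matrix A = [[4, 0], [-2, 5]].
Characteristic polynomial det(A - λI) = λ^2 - 9λ + 20 = 0.
Eigenvalues λ = 4, 5.
For λ=4: (A-λI) row 2 is [-2, 1], so an eigenvector is (1, 2).
For λ=5: (A-λI) row 1 is [-1, 0], so an eigenvector is (0, 1).
General solution: C_1e^(4t)(1,2) + C_2e^(5t)(0,1).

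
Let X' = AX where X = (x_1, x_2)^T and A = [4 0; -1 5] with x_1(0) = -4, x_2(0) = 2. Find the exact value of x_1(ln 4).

A = [[4,0],[-1,5]]; eigenvalues λ = 5, 4.
Eigenvectors: (0,1) for λ=5, (-1,-1) for λ=4.
From the initial condition, c_1 = 6, c_2 = 4.
x_1(ln 4) = (6)(4^5)(0) + (4)(4^4)(-1) = -1024.

-1024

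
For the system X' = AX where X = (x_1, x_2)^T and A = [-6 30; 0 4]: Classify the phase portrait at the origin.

saddle

A = [[-6,30],[0,4]]; det(A-λI) = λ^2 + 2λ - 24.
λ = 4, -6: opposite signs.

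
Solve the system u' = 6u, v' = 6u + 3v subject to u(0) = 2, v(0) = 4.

Coefficient matrix A = [[6, 0], [6, 3]].
Characteristic polynomial det(A - λI) = λ^2 - 9λ + 18 = 0.
Eigenvalues λ = 3, 6.
For λ=3: (A-λI) row 1 is [3, 0], so an eigenvector is (0, 1).
For λ=6: (A-λI) row 2 is [6, -3], so an eigenvector is (-1, -2).
General solution: K_1e^(3t)(0,1) + K_2e^(6t)(-1,-2).
Applying u(0)=2, v(0)=4 gives K_1=0, K_2=-2.

u(t) = 2e^(6t), v(t) = 4e^(6t)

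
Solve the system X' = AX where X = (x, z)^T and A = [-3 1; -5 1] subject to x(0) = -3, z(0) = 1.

x(t) = 7e^(-t)sin(t) - 3e^(-t)cos(t), z(t) = 17e^(-t)sin(t) + e^(-t)cos(t)

Coefficient matrix A = [[-3, 1], [-5, 1]].
Characteristic polynomial det(A - λI) = λ^2 + 2λ + 2 = 0.
Eigenvalues λ = -1 ± i (complex conjugate pair).
For λ=-1+i: an eigenvector is (0,-1) - i(-1,-2) = (0 + i, -1 + 2i).
A real fundamental pair from Re and Im of e^((-1+i)t)v: X_1 = e^(-t)(cos(t)·(0,-1) + sin(t)·(-1,-2)), X_2 = e^(-t)(sin(t)·(0,-1) - cos(t)·(-1,-2)).
General solution: K_1X_1 + K_2X_2.
Applying x(0)=-3, z(0)=1 gives K_1=-7, K_2=-3.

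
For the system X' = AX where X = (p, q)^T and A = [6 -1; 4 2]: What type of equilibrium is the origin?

A = [[6,-1],[4,2]]; det(A-λI) = λ^2 - 8λ + 16.
repeated λ = 4 with a single eigenvector.

unstable improper node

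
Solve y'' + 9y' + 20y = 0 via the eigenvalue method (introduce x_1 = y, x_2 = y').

Let x_1 = y, x_2 = y'. Then x_1' = x_2 and x_2' = -20x_1 - 9x_2.
A = [[0,1],[-20,-9]]; det(A-λI) = λ^2 + 9λ + 20.
Eigenvalues λ = -5, -4 with eigenvectors (1,-5), (1,-4).

y(t) = K_1e^(-5t) + K_2e^(-4t)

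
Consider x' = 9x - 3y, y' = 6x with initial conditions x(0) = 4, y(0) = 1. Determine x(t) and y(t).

x(t) = 7e^(6t) - 3e^(3t), y(t) = 7e^(6t) - 6e^(3t)

Coefficient matrix A = [[9, -3], [6, 0]].
Characteristic polynomial det(A - λI) = λ^2 - 9λ + 18 = 0.
Eigenvalues λ = 6, 3.
For λ=6: (A-λI) row 1 is [3, -3], so an eigenvector is (-1, -1).
For λ=3: (A-λI) row 1 is [6, -3], so an eigenvector is (-1, -2).
General solution: c_1e^(6t)(-1,-1) + c_2e^(3t)(-1,-2).
Applying x(0)=4, y(0)=1 gives c_1=-7, c_2=3.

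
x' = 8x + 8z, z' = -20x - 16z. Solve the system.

Coefficient matrix A = [[8, 8], [-20, -16]].
Characteristic polynomial det(A - λI) = λ^2 + 8λ + 32 = 0.
Eigenvalues λ = -4 ± 4i (complex conjugate pair).
For λ=-4+4i: an eigenvector is (1,-1) - i(1,-2) = (1 - i, -1 + 2i).
A real fundamental pair from Re and Im of e^((-4+4i)t)v: X_1 = e^(-4t)(cos(4t)·(1,-1) + sin(4t)·(1,-2)), X_2 = e^(-4t)(sin(4t)·(1,-1) - cos(4t)·(1,-2)).
General solution: C_1X_1 + C_2X_2.

x(t) = C_1e^(-4t)sin(4t) + C_1e^(-4t)cos(4t) + C_2e^(-4t)sin(4t) - C_2e^(-4t)cos(4t), z(t) = -2C_1e^(-4t)sin(4t) - C_1e^(-4t)cos(4t) - C_2e^(-4t)sin(4t) + 2C_2e^(-4t)cos(4t)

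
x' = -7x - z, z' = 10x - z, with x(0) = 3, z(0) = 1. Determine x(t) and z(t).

Coefficient matrix A = [[-7, -1], [10, -1]].
Characteristic polynomial det(A - λI) = λ^2 + 8λ + 17 = 0.
Eigenvalues λ = -4 ± i (complex conjugate pair).
For λ=-4+i: an eigenvector is (0,-1) - i(1,-3) = (0 - i, -1 + 3i).
A real fundamental pair from Re and Im of e^((-4+i)t)v: X_1 = e^(-4t)(cos(t)·(0,-1) + sin(t)·(1,-3)), X_2 = e^(-4t)(sin(t)·(0,-1) - cos(t)·(1,-3)).
General solution: c_1X_1 + c_2X_2.
Applying x(0)=3, z(0)=1 gives c_1=-10, c_2=-3.

x(t) = -10e^(-4t)sin(t) + 3e^(-4t)cos(t), z(t) = 33e^(-4t)sin(t) + e^(-4t)cos(t)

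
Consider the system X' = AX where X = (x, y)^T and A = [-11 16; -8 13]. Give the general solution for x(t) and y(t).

x(t) = -2K_1e^(-3t) + K_2e^(5t), y(t) = -K_1e^(-3t) + K_2e^(5t)

Coefficient matrix A = [[-11, 16], [-8, 13]].
Characteristic polynomial det(A - λI) = λ^2 - 2λ - 15 = 0.
Eigenvalues λ = -3, 5.
For λ=-3: (A-λI) row 1 is [-8, 16], so an eigenvector is (-2, -1).
For λ=5: (A-λI) row 1 is [-16, 16], so an eigenvector is (1, 1).
General solution: K_1e^(-3t)(-2,-1) + K_2e^(5t)(1,1).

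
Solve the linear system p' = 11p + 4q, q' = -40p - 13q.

p(t) = c_1e^(-t)cos(4t) + c_2e^(-t)sin(4t), q(t) = -c_1e^(-t)sin(4t) - 3c_1e^(-t)cos(4t) - 3c_2e^(-t)sin(4t) + c_2e^(-t)cos(4t)

Coefficient matrix A = [[11, 4], [-40, -13]].
Characteristic polynomial det(A - λI) = λ^2 + 2λ + 17 = 0.
Eigenvalues λ = -1 ± 4i (complex conjugate pair).
For λ=-1+4i: an eigenvector is (1,-3) - i(0,-1) = (1, -3 + i).
A real fundamental pair from Re and Im of e^((-1+4i)t)v: X_1 = e^(-t)(cos(4t)·(1,-3) + sin(4t)·(0,-1)), X_2 = e^(-t)(sin(4t)·(1,-3) - cos(4t)·(0,-1)).
General solution: c_1X_1 + c_2X_2.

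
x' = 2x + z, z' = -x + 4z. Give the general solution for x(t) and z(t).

x(t) = -C_1e^(3t) - C_2te^(3t) + C_2e^(3t), z(t) = -C_1e^(3t) - C_2te^(3t)

Coefficient matrix A = [[2, 1], [-1, 4]].
Characteristic polynomial det(A - λI) = λ^2 - 6λ + 9 = 0.
Single eigenvalue λ = 3 with algebraic multiplicity 2.
Eigenvector v = (-1,-1); generalized eigenvector w with (A-λI)w=v is (1,0).
General solution: e^(3t)[C_1·v + C_2·(t·v + w)].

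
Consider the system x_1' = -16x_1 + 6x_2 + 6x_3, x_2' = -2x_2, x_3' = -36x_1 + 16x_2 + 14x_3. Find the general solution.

Coefficient matrix A = [[-16, 6, 6], [0, -2, 0], [-36, 16, 14]].
det(A - λI) = 0 gives eigenvalues λ = -4, -2, 2.
For λ=-4: eigenvector (1,0,2).
For λ=-2: eigenvector (0,1,-1).
For λ=2: eigenvector (1,0,3).
General solution: K_1e^(-4t)(1,0,2) + K_2e^(-2t)(0,1,-1) + K_3e^(2t)(1,0,3).

x_1(t) = K_1e^(-4t) + K_3e^(2t), x_2(t) = K_2e^(-2t), x_3(t) = 2K_1e^(-4t) - K_2e^(-2t) + 3K_3e^(2t)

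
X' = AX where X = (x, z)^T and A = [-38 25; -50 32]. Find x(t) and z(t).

x(t) = c_1e^(-3t)sin(5t) + 2c_1e^(-3t)cos(5t) + 2c_2e^(-3t)sin(5t) - c_2e^(-3t)cos(5t), z(t) = c_1e^(-3t)sin(5t) + 3c_1e^(-3t)cos(5t) + 3c_2e^(-3t)sin(5t) - c_2e^(-3t)cos(5t)

Coefficient matrix A = [[-38, 25], [-50, 32]].
Characteristic polynomial det(A - λI) = λ^2 + 6λ + 34 = 0.
Eigenvalues λ = -3 ± 5i (complex conjugate pair).
For λ=-3+5i: an eigenvector is (2,3) - i(1,1) = (2 - i, 3 - i).
A real fundamental pair from Re and Im of e^((-3+5i)t)v: X_1 = e^(-3t)(cos(5t)·(2,3) + sin(5t)·(1,1)), X_2 = e^(-3t)(sin(5t)·(2,3) - cos(5t)·(1,1)).
General solution: c_1X_1 + c_2X_2.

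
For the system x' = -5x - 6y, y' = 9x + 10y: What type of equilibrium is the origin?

A = [[-5,-6],[9,10]]; det(A-λI) = λ^2 - 5λ + 4.
λ = 1, 4: both positive.

unstable node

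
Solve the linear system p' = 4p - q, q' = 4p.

Coefficient matrix A = [[4, -1], [4, 0]].
Characteristic polynomial det(A - λI) = λ^2 - 4λ + 4 = 0.
Single eigenvalue λ = 2 with algebraic multiplicity 2.
Eigenvector v = (1,2); generalized eigenvector w with (A-λI)w=v is (1,1).
General solution: e^(2t)[K_1·v + K_2·(t·v + w)].

p(t) = K_1e^(2t) + K_2te^(2t) + K_2e^(2t), q(t) = 2K_1e^(2t) + 2K_2te^(2t) + K_2e^(2t)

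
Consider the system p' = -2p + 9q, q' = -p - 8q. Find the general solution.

p(t) = -3K_1e^(-5t) - 3K_2te^(-5t) - K_2e^(-5t), q(t) = K_1e^(-5t) + K_2te^(-5t)

Coefficient matrix A = [[-2, 9], [-1, -8]].
Characteristic polynomial det(A - λI) = λ^2 + 10λ + 25 = 0.
Single eigenvalue λ = -5 with algebraic multiplicity 2.
Eigenvector v = (-3,1); generalized eigenvector w with (A-λI)w=v is (-1,0).
General solution: e^(-5t)[K_1·v + K_2·(t·v + w)].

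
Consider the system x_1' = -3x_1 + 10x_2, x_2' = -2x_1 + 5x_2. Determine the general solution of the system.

Coefficient matrix A = [[-3, 10], [-2, 5]].
Characteristic polynomial det(A - λI) = λ^2 - 2λ + 5 = 0.
Eigenvalues λ = 1 ± 2i (complex conjugate pair).
For λ=1+2i: an eigenvector is (-2,-1) - i(-1,0) = (-2 + i, -1).
A real fundamental pair from Re and Im of e^((1+2i)t)v: X_1 = e^(t)(cos(2t)·(-2,-1) + sin(2t)·(-1,0)), X_2 = e^(t)(sin(2t)·(-2,-1) - cos(2t)·(-1,0)).
General solution: c_1X_1 + c_2X_2.

x_1(t) = -c_1e^(t)sin(2t) - 2c_1e^(t)cos(2t) - 2c_2e^(t)sin(2t) + c_2e^(t)cos(2t), x_2(t) = -c_1e^(t)cos(2t) - c_2e^(t)sin(2t)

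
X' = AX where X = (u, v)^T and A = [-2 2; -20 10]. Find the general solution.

Coefficient matrix A = [[-2, 2], [-20, 10]].
Characteristic polynomial det(A - λI) = λ^2 - 8λ + 20 = 0.
Eigenvalues λ = 4 ± 2i (complex conjugate pair).
For λ=4+2i: an eigenvector is (1,3) - i(0,-1) = (1, 3 + i).
A real fundamental pair from Re and Im of e^((4+2i)t)v: X_1 = e^(4t)(cos(2t)·(1,3) + sin(2t)·(0,-1)), X_2 = e^(4t)(sin(2t)·(1,3) - cos(2t)·(0,-1)).
General solution: c_1X_1 + c_2X_2.

u(t) = c_1e^(4t)cos(2t) + c_2e^(4t)sin(2t), v(t) = -c_1e^(4t)sin(2t) + 3c_1e^(4t)cos(2t) + 3c_2e^(4t)sin(2t) + c_2e^(4t)cos(2t)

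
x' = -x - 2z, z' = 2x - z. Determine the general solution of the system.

x(t) = C_1e^(-t)sin(2t) - C_2e^(-t)cos(2t), z(t) = -C_1e^(-t)cos(2t) - C_2e^(-t)sin(2t)

Coefficient matrix A = [[-1, -2], [2, -1]].
Characteristic polynomial det(A - λI) = λ^2 + 2λ + 5 = 0.
Eigenvalues λ = -1 ± 2i (complex conjugate pair).
For λ=-1+2i: an eigenvector is (0,-1) - i(1,0) = (0 - i, -1).
A real fundamental pair from Re and Im of e^((-1+2i)t)v: X_1 = e^(-t)(cos(2t)·(0,-1) + sin(2t)·(1,0)), X_2 = e^(-t)(sin(2t)·(0,-1) - cos(2t)·(1,0)).
General solution: C_1X_1 + C_2X_2.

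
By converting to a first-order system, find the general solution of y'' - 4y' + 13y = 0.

Let x_1 = y, x_2 = y'. Then x_1' = x_2 and x_2' = -13x_1 + 4x_2.
A = [[0,1],[-13,4]]; det(A-λI) = λ^2 - 4λ + 13.
Eigenvalues λ = 2 ± 3i.

y(t) = C_1e^(2t)cos(3t) + C_2e^(2t)sin(3t)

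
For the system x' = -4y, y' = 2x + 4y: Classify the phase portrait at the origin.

unstable spiral

A = [[0,-4],[2,4]]; det(A-λI) = λ^2 - 4λ + 8.
λ = 2 ± 2i: positive real part.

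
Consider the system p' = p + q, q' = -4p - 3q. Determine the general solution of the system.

p(t) = C_1e^(-t) + C_2te^(-t) + 2C_2e^(-t), q(t) = -2C_1e^(-t) - 2C_2te^(-t) - 3C_2e^(-t)

Coefficient matrix A = [[1, 1], [-4, -3]].
Characteristic polynomial det(A - λI) = λ^2 + 2λ + 1 = 0.
Single eigenvalue λ = -1 with algebraic multiplicity 2.
Eigenvector v = (1,-2); generalized eigenvector w with (A-λI)w=v is (2,-3).
General solution: e^(-t)[C_1·v + C_2·(t·v + w)].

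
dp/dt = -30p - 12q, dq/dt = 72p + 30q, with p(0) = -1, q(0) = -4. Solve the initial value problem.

Coefficient matrix A = [[-30, -12], [72, 30]].
Characteristic polynomial det(A - λI) = λ^2 - 36 = 0.
Eigenvalues λ = 6, -6.
For λ=6: (A-λI) row 1 is [-36, -12], so an eigenvector is (-1, 3).
For λ=-6: (A-λI) row 1 is [-24, -12], so an eigenvector is (1, -2).
General solution: K_1e^(6t)(-1,3) + K_2e^(-6t)(1,-2).
Applying p(0)=-1, q(0)=-4 gives K_1=-6, K_2=-7.

p(t) = 6e^(6t) - 7e^(-6t), q(t) = -18e^(6t) + 14e^(-6t)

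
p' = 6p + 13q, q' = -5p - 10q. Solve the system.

p(t) = 3c_1e^(-2t)sin(t) + 2c_1e^(-2t)cos(t) + 2c_2e^(-2t)sin(t) - 3c_2e^(-2t)cos(t), q(t) = -2c_1e^(-2t)sin(t) - c_1e^(-2t)cos(t) - c_2e^(-2t)sin(t) + 2c_2e^(-2t)cos(t)

Coefficient matrix A = [[6, 13], [-5, -10]].
Characteristic polynomial det(A - λI) = λ^2 + 4λ + 5 = 0.
Eigenvalues λ = -2 ± i (complex conjugate pair).
For λ=-2+i: an eigenvector is (2,-1) - i(3,-2) = (2 - 3i, -1 + 2i).
A real fundamental pair from Re and Im of e^((-2+i)t)v: X_1 = e^(-2t)(cos(t)·(2,-1) + sin(t)·(3,-2)), X_2 = e^(-2t)(sin(t)·(2,-1) - cos(t)·(3,-2)).
General solution: c_1X_1 + c_2X_2.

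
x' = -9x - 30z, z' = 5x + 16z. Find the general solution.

x(t) = 3c_1e^(t) - 2c_2e^(6t), z(t) = -c_1e^(t) + c_2e^(6t)

Coefficient matrix A = [[-9, -30], [5, 16]].
Characteristic polynomial det(A - λI) = λ^2 - 7λ + 6 = 0.
Eigenvalues λ = 1, 6.
For λ=1: (A-λI) row 1 is [-10, -30], so an eigenvector is (3, -1).
For λ=6: (A-λI) row 1 is [-15, -30], so an eigenvector is (-2, 1).
General solution: c_1e^(t)(3,-1) + c_2e^(6t)(-2,1).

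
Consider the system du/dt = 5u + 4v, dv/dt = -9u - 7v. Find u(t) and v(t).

u(t) = 2c_1e^(-t) + 2c_2te^(-t) - c_2e^(-t), v(t) = -3c_1e^(-t) - 3c_2te^(-t) + 2c_2e^(-t)

Coefficient matrix A = [[5, 4], [-9, -7]].
Characteristic polynomial det(A - λI) = λ^2 + 2λ + 1 = 0.
Single eigenvalue λ = -1 with algebraic multiplicity 2.
Eigenvector v = (2,-3); generalized eigenvector w with (A-λI)w=v is (-1,2).
General solution: e^(-t)[c_1·v + c_2·(t·v + w)].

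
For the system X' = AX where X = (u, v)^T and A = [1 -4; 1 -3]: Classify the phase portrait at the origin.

stable improper node

A = [[1,-4],[1,-3]]; det(A-λI) = λ^2 + 2λ + 1.
repeated λ = -1 with a single eigenvector.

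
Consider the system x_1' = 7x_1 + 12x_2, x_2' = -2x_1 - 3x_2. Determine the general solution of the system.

x_1(t) = -2C_1e^(t) + 3C_2e^(3t), x_2(t) = C_1e^(t) - C_2e^(3t)

Coefficient matrix A = [[7, 12], [-2, -3]].
Characteristic polynomial det(A - λI) = λ^2 - 4λ + 3 = 0.
Eigenvalues λ = 1, 3.
For λ=1: (A-λI) row 1 is [6, 12], so an eigenvector is (-2, 1).
For λ=3: (A-λI) row 1 is [4, 12], so an eigenvector is (3, -1).
General solution: C_1e^(t)(-2,1) + C_2e^(3t)(3,-1).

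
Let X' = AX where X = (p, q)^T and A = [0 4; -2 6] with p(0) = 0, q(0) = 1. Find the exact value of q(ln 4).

496

A = [[0,4],[-2,6]]; eigenvalues λ = 2, 4.
Eigenvectors: (2,1) for λ=2, (1,1) for λ=4.
From the initial condition, c_1 = -1, c_2 = 2.
q(ln 4) = (-1)(4^2)(1) + (2)(4^4)(1) = 496.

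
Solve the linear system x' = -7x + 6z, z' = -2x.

Coefficient matrix A = [[-7, 6], [-2, 0]].
Characteristic polynomial det(A - λI) = λ^2 + 7λ + 12 = 0.
Eigenvalues λ = -4, -3.
For λ=-4: (A-λI) row 1 is [-3, 6], so an eigenvector is (-2, -1).
For λ=-3: (A-λI) row 1 is [-4, 6], so an eigenvector is (3, 2).
General solution: c_1e^(-4t)(-2,-1) + c_2e^(-3t)(3,2).

x(t) = -2c_1e^(-4t) + 3c_2e^(-3t), z(t) = -c_1e^(-4t) + 2c_2e^(-3t)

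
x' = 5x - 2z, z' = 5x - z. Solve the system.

x(t) = c_1e^(2t)sin(t) - c_1e^(2t)cos(t) - c_2e^(2t)sin(t) - c_2e^(2t)cos(t), z(t) = c_1e^(2t)sin(t) - 2c_1e^(2t)cos(t) - 2c_2e^(2t)sin(t) - c_2e^(2t)cos(t)

Coefficient matrix A = [[5, -2], [5, -1]].
Characteristic polynomial det(A - λI) = λ^2 - 4λ + 5 = 0.
Eigenvalues λ = 2 ± i (complex conjugate pair).
For λ=2+i: an eigenvector is (-1,-2) - i(1,1) = (-1 - i, -2 - i).
A real fundamental pair from Re and Im of e^((2+i)t)v: X_1 = e^(2t)(cos(t)·(-1,-2) + sin(t)·(1,1)), X_2 = e^(2t)(sin(t)·(-1,-2) - cos(t)·(1,1)).
General solution: c_1X_1 + c_2X_2.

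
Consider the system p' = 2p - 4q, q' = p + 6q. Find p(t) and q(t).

p(t) = 2C_1e^(4t) + 2C_2te^(4t) - C_2e^(4t), q(t) = -C_1e^(4t) - C_2te^(4t)

Coefficient matrix A = [[2, -4], [1, 6]].
Characteristic polynomial det(A - λI) = λ^2 - 8λ + 16 = 0.
Single eigenvalue λ = 4 with algebraic multiplicity 2.
Eigenvector v = (2,-1); generalized eigenvector w with (A-λI)w=v is (-1,0).
General solution: e^(4t)[C_1·v + C_2·(t·v + w)].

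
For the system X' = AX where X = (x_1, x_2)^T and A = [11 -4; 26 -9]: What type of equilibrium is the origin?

A = [[11,-4],[26,-9]]; det(A-λI) = λ^2 - 2λ + 5.
λ = 1 ± 2i: positive real part.

unstable spiral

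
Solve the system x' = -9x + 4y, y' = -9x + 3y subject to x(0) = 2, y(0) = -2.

x(t) = -20te^(-3t) + 2e^(-3t), y(t) = -30te^(-3t) - 2e^(-3t)

Coefficient matrix A = [[-9, 4], [-9, 3]].
Characteristic polynomial det(A - λI) = λ^2 + 6λ + 9 = 0.
Single eigenvalue λ = -3 with algebraic multiplicity 2.
Eigenvector v = (2,3); generalized eigenvector w with (A-λI)w=v is (1,2).
General solution: e^(-3t)[K_1·v + K_2·(t·v + w)].
Applying x(0)=2, y(0)=-2 gives K_1=6, K_2=-10.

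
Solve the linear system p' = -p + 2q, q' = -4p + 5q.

p(t) = -K_1e^(t) + K_2e^(3t), q(t) = -K_1e^(t) + 2K_2e^(3t)

Coefficient matrix A = [[-1, 2], [-4, 5]].
Characteristic polynomial det(A - λI) = λ^2 - 4λ + 3 = 0.
Eigenvalues λ = 1, 3.
For λ=1: (A-λI) row 1 is [-2, 2], so an eigenvector is (-1, -1).
For λ=3: (A-λI) row 1 is [-4, 2], so an eigenvector is (1, 2).
General solution: K_1e^(t)(-1,-1) + K_2e^(3t)(1,2).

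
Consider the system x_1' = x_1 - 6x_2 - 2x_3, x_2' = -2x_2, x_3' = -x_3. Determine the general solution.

x_1(t) = C_1e^(t) + 2C_2e^(-2t) + C_3e^(-t), x_2(t) = C_2e^(-2t), x_3(t) = C_3e^(-t)

Coefficient matrix A = [[1, -6, -2], [0, -2, 0], [0, 0, -1]].
det(A - λI) = 0 gives eigenvalues λ = 1, -2, -1.
For λ=1: eigenvector (1,0,0).
For λ=-2: eigenvector (2,1,0).
For λ=-1: eigenvector (1,0,1).
General solution: C_1e^(t)(1,0,0) + C_2e^(-2t)(2,1,0) + C_3e^(-t)(1,0,1).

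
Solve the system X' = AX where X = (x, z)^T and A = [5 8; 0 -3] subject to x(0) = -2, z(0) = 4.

x(t) = 2e^(5t) - 4e^(-3t), z(t) = 4e^(-3t)

Coefficient matrix A = [[5, 8], [0, -3]].
Characteristic polynomial det(A - λI) = λ^2 - 2λ - 15 = 0.
Eigenvalues λ = -3, 5.
For λ=-3: (A-λI) row 1 is [8, 8], so an eigenvector is (1, -1).
For λ=5: (A-λI) row 1 is [0, 8], so an eigenvector is (1, 0).
General solution: K_1e^(-3t)(1,-1) + K_2e^(5t)(1,0).
Applying x(0)=-2, z(0)=4 gives K_1=-4, K_2=2.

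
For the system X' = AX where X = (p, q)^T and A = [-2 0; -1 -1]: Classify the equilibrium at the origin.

stable node

A = [[-2,0],[-1,-1]]; det(A-λI) = λ^2 + 3λ + 2.
λ = -2, -1: both negative.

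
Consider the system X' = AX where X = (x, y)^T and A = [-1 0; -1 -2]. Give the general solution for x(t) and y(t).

x(t) = C_1e^(-t), y(t) = -C_1e^(-t) - C_2e^(-2t)

Coefficient matrix A = [[-1, 0], [-1, -2]].
Characteristic polynomial det(A - λI) = λ^2 + 3λ + 2 = 0.
Eigenvalues λ = -1, -2.
For λ=-1: (A-λI) row 2 is [-1, -1], so an eigenvector is (1, -1).
For λ=-2: (A-λI) row 1 is [1, 0], so an eigenvector is (0, -1).
General solution: C_1e^(-t)(1,-1) + C_2e^(-2t)(0,-1).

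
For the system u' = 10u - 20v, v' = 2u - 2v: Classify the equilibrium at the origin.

unstable spiral

A = [[10,-20],[2,-2]]; det(A-λI) = λ^2 - 8λ + 20.
λ = 4 ± 2i: positive real part.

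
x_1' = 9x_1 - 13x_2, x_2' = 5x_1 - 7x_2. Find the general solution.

Coefficient matrix A = [[9, -13], [5, -7]].
Characteristic polynomial det(A - λI) = λ^2 - 2λ + 2 = 0.
Eigenvalues λ = 1 ± i (complex conjugate pair).
For λ=1+i: an eigenvector is (-2,-1) - i(-3,-2) = (-2 + 3i, -1 + 2i).
A real fundamental pair from Re and Im of e^((1+i)t)v: X_1 = e^(t)(cos(t)·(-2,-1) + sin(t)·(-3,-2)), X_2 = e^(t)(sin(t)·(-2,-1) - cos(t)·(-3,-2)).
General solution: C_1X_1 + C_2X_2.

x_1(t) = -3C_1e^(t)sin(t) - 2C_1e^(t)cos(t) - 2C_2e^(t)sin(t) + 3C_2e^(t)cos(t), x_2(t) = -2C_1e^(t)sin(t) - C_1e^(t)cos(t) - C_2e^(t)sin(t) + 2C_2e^(t)cos(t)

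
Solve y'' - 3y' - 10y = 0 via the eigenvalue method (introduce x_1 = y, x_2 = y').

Let x_1 = y, x_2 = y'. Then x_1' = x_2 and x_2' = 10x_1 + 3x_2.
A = [[0,1],[10,3]]; det(A-λI) = λ^2 - 3λ - 10.
Eigenvalues λ = 5, -2 with eigenvectors (1,5), (1,-2).

y(t) = C_1e^(5t) + C_2e^(-2t)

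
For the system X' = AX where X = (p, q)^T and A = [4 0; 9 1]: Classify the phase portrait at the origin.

unstable node

A = [[4,0],[9,1]]; det(A-λI) = λ^2 - 5λ + 4.
λ = 4, 1: both positive.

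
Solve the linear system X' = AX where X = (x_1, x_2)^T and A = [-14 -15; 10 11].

x_1(t) = -3K_1e^(-4t) + K_2e^(t), x_2(t) = 2K_1e^(-4t) - K_2e^(t)

Coefficient matrix A = [[-14, -15], [10, 11]].
Characteristic polynomial det(A - λI) = λ^2 + 3λ - 4 = 0.
Eigenvalues λ = -4, 1.
For λ=-4: (A-λI) row 1 is [-10, -15], so an eigenvector is (-3, 2).
For λ=1: (A-λI) row 1 is [-15, -15], so an eigenvector is (1, -1).
General solution: K_1e^(-4t)(-3,2) + K_2e^(t)(1,-1).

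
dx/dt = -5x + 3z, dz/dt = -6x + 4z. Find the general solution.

Coefficient matrix A = [[-5, 3], [-6, 4]].
Characteristic polynomial det(A - λI) = λ^2 + λ - 2 = 0.
Eigenvalues λ = -2, 1.
For λ=-2: (A-λI) row 1 is [-3, 3], so an eigenvector is (1, 1).
For λ=1: (A-λI) row 1 is [-6, 3], so an eigenvector is (1, 2).
General solution: K_1e^(-2t)(1,1) + K_2e^(t)(1,2).

x(t) = K_1e^(-2t) + K_2e^(t), z(t) = K_1e^(-2t) + 2K_2e^(t)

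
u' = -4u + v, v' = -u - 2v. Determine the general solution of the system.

u(t) = K_1e^(-3t) + K_2te^(-3t) + 2K_2e^(-3t), v(t) = K_1e^(-3t) + K_2te^(-3t) + 3K_2e^(-3t)

Coefficient matrix A = [[-4, 1], [-1, -2]].
Characteristic polynomial det(A - λI) = λ^2 + 6λ + 9 = 0.
Single eigenvalue λ = -3 with algebraic multiplicity 2.
Eigenvector v = (1,1); generalized eigenvector w with (A-λI)w=v is (2,3).
General solution: e^(-3t)[K_1·v + K_2·(t·v + w)].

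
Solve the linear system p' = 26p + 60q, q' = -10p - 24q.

p(t) = -2C_1e^(-4t) + 3C_2e^(6t), q(t) = C_1e^(-4t) - C_2e^(6t)

Coefficient matrix A = [[26, 60], [-10, -24]].
Characteristic polynomial det(A - λI) = λ^2 - 2λ - 24 = 0.
Eigenvalues λ = -4, 6.
For λ=-4: (A-λI) row 1 is [30, 60], so an eigenvector is (-2, 1).
For λ=6: (A-λI) row 1 is [20, 60], so an eigenvector is (3, -1).
General solution: C_1e^(-4t)(-2,1) + C_2e^(6t)(3,-1).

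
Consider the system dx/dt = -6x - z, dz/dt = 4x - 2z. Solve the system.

x(t) = -c_1e^(-4t) - c_2te^(-4t) - c_2e^(-4t), z(t) = 2c_1e^(-4t) + 2c_2te^(-4t) + 3c_2e^(-4t)

Coefficient matrix A = [[-6, -1], [4, -2]].
Characteristic polynomial det(A - λI) = λ^2 + 8λ + 16 = 0.
Single eigenvalue λ = -4 with algebraic multiplicity 2.
Eigenvector v = (-1,2); generalized eigenvector w with (A-λI)w=v is (-1,3).
General solution: e^(-4t)[c_1·v + c_2·(t·v + w)].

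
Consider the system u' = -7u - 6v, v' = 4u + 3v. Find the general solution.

Coefficient matrix A = [[-7, -6], [4, 3]].
Characteristic polynomial det(A - λI) = λ^2 + 4λ + 3 = 0.
Eigenvalues λ = -3, -1.
For λ=-3: (A-λI) row 1 is [-4, -6], so an eigenvector is (3, -2).
For λ=-1: (A-λI) row 1 is [-6, -6], so an eigenvector is (1, -1).
General solution: K_1e^(-3t)(3,-2) + K_2e^(-t)(1,-1).

u(t) = 3K_1e^(-3t) + K_2e^(-t), v(t) = -2K_1e^(-3t) - K_2e^(-t)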